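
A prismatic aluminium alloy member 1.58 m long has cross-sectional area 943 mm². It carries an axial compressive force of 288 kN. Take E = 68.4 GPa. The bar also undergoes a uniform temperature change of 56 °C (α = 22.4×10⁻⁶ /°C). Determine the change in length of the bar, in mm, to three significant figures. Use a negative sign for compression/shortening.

δ_mech = NL/(AE) = -288000·1580/(943·68400) = -7.055 mm.
δ_thermal = αLΔT = 22.4e-6·1580·56 = 1.982 mm.
δ = δ_mech + δ_thermal = -5.073 mm.

-5.07 mm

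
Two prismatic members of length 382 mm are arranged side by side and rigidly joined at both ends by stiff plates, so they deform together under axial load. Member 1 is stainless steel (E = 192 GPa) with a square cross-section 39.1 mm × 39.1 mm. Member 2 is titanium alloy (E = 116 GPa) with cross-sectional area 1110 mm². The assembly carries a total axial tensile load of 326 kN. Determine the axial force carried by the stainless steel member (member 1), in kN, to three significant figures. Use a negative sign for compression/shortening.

A_1 = 1529 mm².
Equal strain + equilibrium ⇒ each member carries load in proportion to AE: A₁E₁ = 293500000 N, A₂E₂ = 128800000 N, ΣAE = 422300000 N.
F₁ = P·A₁E₁/ΣAE = 326000·293500000/422300000 = 226600 N.

227 kN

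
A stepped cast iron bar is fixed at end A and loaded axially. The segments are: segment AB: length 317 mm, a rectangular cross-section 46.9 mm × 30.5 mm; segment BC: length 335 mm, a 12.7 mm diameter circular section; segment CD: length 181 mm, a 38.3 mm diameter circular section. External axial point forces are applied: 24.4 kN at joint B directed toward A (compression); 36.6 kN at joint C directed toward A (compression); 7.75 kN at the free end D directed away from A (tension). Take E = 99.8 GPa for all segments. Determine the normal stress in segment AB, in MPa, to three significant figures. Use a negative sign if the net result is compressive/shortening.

-37.2 MPa

Internal axial forces (sectioning from the free end, tension +): N_CD = 7.75 kN, N_BC = -28.85 kN, N_AB = -53.25 kN.
A_AB = 1430 mm².
σ_AB = N_AB/A_AB = -53250/1430 = -37.23 MPa.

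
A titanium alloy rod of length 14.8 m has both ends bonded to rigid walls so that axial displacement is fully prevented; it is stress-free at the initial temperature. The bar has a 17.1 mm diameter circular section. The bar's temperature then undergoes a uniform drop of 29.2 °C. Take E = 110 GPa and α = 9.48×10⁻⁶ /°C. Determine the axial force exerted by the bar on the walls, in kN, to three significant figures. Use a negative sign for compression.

Free thermal expansion αLΔT = 9.48e-6 · 14800 · -29.2 = -4.097 mm.
The walls impose strain ε = −(-4.097)/14800 = 2.7682e-04; σ = Eε = 110000 · 2.7682e-04 = 30.45 MPa.
Wall reaction R = σ·A = 30.45·229.7 = 6993 N = 6.993 kN.

6.99 kN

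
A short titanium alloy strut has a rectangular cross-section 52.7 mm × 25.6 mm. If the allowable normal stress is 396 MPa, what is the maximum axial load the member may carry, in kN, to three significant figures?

534 kN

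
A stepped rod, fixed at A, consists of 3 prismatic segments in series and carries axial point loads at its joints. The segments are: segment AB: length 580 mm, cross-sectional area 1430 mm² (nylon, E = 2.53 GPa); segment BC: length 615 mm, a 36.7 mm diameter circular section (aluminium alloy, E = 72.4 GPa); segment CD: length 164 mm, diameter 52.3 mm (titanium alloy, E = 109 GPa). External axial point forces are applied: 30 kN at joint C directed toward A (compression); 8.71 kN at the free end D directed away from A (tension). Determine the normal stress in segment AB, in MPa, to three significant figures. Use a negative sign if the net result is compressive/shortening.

-14.9 MPa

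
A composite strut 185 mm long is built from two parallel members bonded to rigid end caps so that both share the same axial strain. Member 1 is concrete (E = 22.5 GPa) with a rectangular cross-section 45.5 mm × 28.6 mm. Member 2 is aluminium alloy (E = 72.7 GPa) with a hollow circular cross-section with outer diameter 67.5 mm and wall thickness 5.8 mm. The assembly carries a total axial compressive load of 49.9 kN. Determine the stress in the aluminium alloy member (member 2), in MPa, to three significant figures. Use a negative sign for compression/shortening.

A_1 = 1301 mm².
A_2 = 1124 mm².
Equal strain + equilibrium ⇒ each member carries load in proportion to AE: A₁E₁ = 29280000 N, A₂E₂ = 81730000 N, ΣAE = 111000000 N.
σ₂ = P·E₂/ΣAE = -49900·72700/111000000 = -32.68 MPa.

-32.7 MPa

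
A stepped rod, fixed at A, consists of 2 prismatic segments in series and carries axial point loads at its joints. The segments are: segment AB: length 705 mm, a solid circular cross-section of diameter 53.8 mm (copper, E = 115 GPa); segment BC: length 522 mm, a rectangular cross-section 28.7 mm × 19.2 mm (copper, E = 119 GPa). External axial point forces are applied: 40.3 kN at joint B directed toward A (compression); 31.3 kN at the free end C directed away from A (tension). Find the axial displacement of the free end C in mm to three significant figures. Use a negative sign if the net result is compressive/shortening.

Internal axial forces (sectioning from the free end, tension +): N_BC = 31.3 kN, N_AB = -9 kN.
A_AB = 2273 mm².
A_BC = 551 mm².
δ_AB = -9000·705/(2273·115000) = -0.02427 mm
δ_BC = 31300·522/(551·119000) = 0.2492 mm
δ = Σδ_i = 0.2249 mm.

0.225 mm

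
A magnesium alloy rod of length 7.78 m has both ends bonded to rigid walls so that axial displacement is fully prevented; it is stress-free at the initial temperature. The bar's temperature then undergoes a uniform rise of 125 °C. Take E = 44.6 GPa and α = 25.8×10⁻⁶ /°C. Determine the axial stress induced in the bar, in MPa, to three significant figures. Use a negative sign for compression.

Free thermal expansion αLΔT = 25.8e-6 · 7780 · 125 = 25.09 mm.
The walls impose strain ε = −(25.09)/7780 = -3.2250e-03; σ = Eε = 44600 · -3.2250e-03 = -143.8 MPa.

-144 MPa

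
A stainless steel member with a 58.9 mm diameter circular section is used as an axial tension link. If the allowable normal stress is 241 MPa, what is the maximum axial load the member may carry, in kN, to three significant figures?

A = 2725 mm².
P_max = σ_allow · A = 241 · 2725 = 656700 N = 656.7 kN.

657 kN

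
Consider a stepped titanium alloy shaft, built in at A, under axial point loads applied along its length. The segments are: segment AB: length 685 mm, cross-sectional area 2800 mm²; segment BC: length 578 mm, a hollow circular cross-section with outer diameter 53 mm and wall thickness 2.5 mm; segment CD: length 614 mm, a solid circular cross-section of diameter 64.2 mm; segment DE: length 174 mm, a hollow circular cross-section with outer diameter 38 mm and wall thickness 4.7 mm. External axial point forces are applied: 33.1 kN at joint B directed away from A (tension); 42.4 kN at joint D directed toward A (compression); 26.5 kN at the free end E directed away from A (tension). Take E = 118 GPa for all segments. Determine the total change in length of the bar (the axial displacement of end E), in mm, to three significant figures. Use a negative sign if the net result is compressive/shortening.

-0.107 mm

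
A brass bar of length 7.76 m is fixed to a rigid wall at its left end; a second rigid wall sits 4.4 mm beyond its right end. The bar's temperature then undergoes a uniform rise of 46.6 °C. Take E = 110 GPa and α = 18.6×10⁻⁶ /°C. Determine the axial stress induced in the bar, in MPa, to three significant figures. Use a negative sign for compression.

Free thermal expansion αLΔT = 18.6e-6 · 7760 · 46.6 = 6.726 mm.
The walls engage after the gap closes; constrained expansion = 6.726 − 4.4 = 2.326 mm.
The walls impose strain ε = −(2.326)/7760 = -2.9975e-04; σ = Eε = 110000 · -2.9975e-04 = -32.97 MPa.

-33.0 MPa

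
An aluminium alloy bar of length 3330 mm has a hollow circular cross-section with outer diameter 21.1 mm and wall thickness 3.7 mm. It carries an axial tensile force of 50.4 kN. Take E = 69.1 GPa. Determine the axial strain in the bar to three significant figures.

0.00361

A = 202.3 mm².
σ = N/A = 249.2 MPa; ε = σ/E = 249.2/69100 = 3.606e-03.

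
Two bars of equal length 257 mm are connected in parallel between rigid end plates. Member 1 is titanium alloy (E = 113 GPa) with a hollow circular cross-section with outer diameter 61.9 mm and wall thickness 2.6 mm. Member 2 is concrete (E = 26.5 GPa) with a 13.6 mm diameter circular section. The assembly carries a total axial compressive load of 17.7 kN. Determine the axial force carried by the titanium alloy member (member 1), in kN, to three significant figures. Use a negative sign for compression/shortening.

A_1 = 484.4 mm².
A_2 = 145.3 mm².
Equal strain + equilibrium ⇒ each member carries load in proportion to AE: A₁E₁ = 54730000 N, A₂E₂ = 3850000 N, ΣAE = 58580000 N.
F₁ = P·A₁E₁/ΣAE = -17700·54730000/58580000 = -16540 N.

-16.5 kN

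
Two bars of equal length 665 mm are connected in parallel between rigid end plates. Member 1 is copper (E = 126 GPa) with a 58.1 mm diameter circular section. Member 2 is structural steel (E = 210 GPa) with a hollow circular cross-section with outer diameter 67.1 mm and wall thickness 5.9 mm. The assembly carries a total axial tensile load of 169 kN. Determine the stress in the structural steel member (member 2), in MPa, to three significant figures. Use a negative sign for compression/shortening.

A_1 = 2651 mm².
A_2 = 1134 mm².
Equal strain + equilibrium ⇒ each member carries load in proportion to AE: A₁E₁ = 334100000 N, A₂E₂ = 238200000 N, ΣAE = 572300000 N.
σ₂ = P·E₂/ΣAE = 169000·210000/572300000 = 62.02 MPa.

62.0 MPa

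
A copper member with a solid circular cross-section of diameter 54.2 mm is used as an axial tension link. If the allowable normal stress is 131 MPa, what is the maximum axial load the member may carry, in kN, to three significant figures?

302 kN

A = 2307 mm².
P_max = σ_allow · A = 131 · 2307 = 302200 N = 302.2 kN.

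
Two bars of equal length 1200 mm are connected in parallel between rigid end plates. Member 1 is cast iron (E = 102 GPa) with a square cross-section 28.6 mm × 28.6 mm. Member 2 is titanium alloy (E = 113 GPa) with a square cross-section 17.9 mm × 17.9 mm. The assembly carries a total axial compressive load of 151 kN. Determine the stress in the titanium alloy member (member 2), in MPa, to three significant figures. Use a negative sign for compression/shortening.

A_1 = 818 mm².
A_2 = 320.4 mm².
Equal strain + equilibrium ⇒ each member carries load in proportion to AE: A₁E₁ = 83430000 N, A₂E₂ = 36210000 N, ΣAE = 119600000 N.
σ₂ = P·E₂/ΣAE = -151000·113000/119600000 = -142.6 MPa.

-143 MPa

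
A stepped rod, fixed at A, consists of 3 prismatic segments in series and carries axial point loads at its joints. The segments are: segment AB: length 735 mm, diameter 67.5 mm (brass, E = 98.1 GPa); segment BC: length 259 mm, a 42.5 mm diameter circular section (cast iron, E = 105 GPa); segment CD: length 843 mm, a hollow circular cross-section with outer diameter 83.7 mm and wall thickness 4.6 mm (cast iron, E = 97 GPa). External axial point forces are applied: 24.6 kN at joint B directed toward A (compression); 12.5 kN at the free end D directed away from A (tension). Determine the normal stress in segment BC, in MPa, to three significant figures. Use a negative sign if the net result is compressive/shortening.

Internal axial forces (sectioning from the free end, tension +): N_CD = 12.5 kN, N_BC = 12.5 kN, N_AB = -12.1 kN.
A_BC = 1419 mm².
σ_BC = N_BC/A_BC = 12500/1419 = 8.811 MPa.

8.81 MPa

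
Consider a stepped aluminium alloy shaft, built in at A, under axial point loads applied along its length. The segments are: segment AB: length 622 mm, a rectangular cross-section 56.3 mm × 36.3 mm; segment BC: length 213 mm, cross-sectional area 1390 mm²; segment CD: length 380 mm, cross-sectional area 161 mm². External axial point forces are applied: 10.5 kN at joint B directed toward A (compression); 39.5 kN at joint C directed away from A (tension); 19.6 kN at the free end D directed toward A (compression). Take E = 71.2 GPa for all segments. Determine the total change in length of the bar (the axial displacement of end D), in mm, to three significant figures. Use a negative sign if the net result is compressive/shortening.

Internal axial forces (sectioning from the free end, tension +): N_CD = -19.6 kN, N_BC = 19.9 kN, N_AB = 9.4 kN.
A_AB = 2044 mm².
δ_AB = 9400·622/(2044·71200) = 0.04018 mm
δ_BC = 19900·213/(1390·71200) = 0.04283 mm
δ_CD = -19600·380/(161·71200) = -0.6497 mm
δ = Σδ_i = -0.5667 mm.

-0.567 mm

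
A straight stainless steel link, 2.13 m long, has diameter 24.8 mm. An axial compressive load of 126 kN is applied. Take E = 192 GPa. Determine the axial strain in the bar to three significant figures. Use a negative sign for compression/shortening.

-0.00136

A = 483.1 mm².
σ = N/A = -260.8 MPa; ε = σ/E = -260.8/192000 = -1.359e-03.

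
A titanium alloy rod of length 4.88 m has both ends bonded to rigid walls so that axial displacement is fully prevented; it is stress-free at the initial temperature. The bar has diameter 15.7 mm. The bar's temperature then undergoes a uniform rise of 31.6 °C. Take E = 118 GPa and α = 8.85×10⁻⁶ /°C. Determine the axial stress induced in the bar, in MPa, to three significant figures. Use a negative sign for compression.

-33.0 MPa

Free thermal expansion αLΔT = 8.85e-6 · 4880 · 31.6 = 1.365 mm.
The walls impose strain ε = −(1.365)/4880 = -2.7966e-04; σ = Eε = 118000 · -2.7966e-04 = -33 MPa.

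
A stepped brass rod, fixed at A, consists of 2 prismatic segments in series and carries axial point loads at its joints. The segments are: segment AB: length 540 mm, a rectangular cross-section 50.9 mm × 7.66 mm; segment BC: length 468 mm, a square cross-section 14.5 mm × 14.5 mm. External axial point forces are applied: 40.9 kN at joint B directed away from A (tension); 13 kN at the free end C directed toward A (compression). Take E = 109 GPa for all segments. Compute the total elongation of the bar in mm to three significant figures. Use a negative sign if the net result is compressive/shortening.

Internal axial forces (sectioning from the free end, tension +): N_BC = -13 kN, N_AB = 27.9 kN.
A_AB = 389.9 mm².
A_BC = 210.2 mm².
δ_AB = 27900·540/(389.9·109000) = 0.3545 mm
δ_BC = -13000·468/(210.2·109000) = -0.2655 mm
δ = Σδ_i = 0.08903 mm.

0.0890 mm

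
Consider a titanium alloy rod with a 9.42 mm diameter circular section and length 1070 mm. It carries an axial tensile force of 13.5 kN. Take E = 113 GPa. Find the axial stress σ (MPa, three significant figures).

194 MPa

A = 69.69 mm².
σ = N/A = 13500/69.69 = 193.7 MPa.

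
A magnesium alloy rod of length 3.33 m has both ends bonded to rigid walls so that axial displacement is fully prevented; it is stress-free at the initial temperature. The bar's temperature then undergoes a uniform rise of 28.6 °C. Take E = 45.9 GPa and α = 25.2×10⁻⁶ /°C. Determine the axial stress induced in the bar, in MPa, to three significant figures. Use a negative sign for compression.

Free thermal expansion αLΔT = 25.2e-6 · 3330 · 28.6 = 2.4 mm.
The walls impose strain ε = −(2.4)/3330 = -7.2072e-04; σ = Eε = 45900 · -7.2072e-04 = -33.08 MPa.

-33.1 MPa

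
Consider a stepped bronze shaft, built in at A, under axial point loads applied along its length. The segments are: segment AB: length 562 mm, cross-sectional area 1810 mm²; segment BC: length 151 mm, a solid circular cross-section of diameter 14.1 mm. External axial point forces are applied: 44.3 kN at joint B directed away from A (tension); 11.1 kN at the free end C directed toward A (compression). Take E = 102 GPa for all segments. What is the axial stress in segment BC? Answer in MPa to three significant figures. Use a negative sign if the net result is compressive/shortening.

-71.1 MPa

Internal axial forces (sectioning from the free end, tension +): N_BC = -11.1 kN, N_AB = 33.2 kN.
A_BC = 156.1 mm².
σ_BC = N_BC/A_BC = -11100/156.1 = -71.09 MPa.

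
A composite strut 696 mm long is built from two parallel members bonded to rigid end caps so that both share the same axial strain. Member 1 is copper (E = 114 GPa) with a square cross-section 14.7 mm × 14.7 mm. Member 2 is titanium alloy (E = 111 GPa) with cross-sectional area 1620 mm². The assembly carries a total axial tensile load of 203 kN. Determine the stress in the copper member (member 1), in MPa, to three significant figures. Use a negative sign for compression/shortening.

113 MPa

A_1 = 216.1 mm².
Equal strain + equilibrium ⇒ each member carries load in proportion to AE: A₁E₁ = 24630000 N, A₂E₂ = 179800000 N, ΣAE = 204500000 N.
σ₁ = P·E₁/ΣAE = 203000·114000/204500000 = 113.2 MPa.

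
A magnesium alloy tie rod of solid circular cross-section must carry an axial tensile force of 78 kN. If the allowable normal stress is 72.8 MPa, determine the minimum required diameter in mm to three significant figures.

36.9 mm

Required area A ≥ P/σ_allow = 78000/72.8 = 1071 mm².
For a solid circular section, d ≥ √(4A/π) = 36.93 mm.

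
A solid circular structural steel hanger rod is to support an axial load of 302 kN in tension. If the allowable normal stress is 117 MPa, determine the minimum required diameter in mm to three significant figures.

Required area A ≥ P/σ_allow = 302000/117 = 2581 mm².
For a solid circular section, d ≥ √(4A/π) = 57.33 mm.

57.3 mm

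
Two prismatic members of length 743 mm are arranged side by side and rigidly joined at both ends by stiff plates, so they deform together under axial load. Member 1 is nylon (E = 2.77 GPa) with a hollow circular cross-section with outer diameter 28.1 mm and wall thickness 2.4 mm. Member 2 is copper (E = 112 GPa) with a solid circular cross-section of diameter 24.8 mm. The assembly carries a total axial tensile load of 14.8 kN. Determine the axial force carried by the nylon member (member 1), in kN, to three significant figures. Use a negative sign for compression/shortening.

0.145 kN

A_1 = 193.8 mm².
A_2 = 483.1 mm².
Equal strain + equilibrium ⇒ each member carries load in proportion to AE: A₁E₁ = 536800 N, A₂E₂ = 54100000 N, ΣAE = 54640000 N.
F₁ = P·A₁E₁/ΣAE = 14800·536800/54640000 = 145.4 N.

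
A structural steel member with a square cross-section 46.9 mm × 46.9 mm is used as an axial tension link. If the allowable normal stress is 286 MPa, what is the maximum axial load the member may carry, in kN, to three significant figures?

629 kN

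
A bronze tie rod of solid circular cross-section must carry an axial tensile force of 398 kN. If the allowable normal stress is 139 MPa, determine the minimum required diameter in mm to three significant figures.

Required area A ≥ P/σ_allow = 398000/139 = 2863 mm².
For a solid circular section, d ≥ √(4A/π) = 60.38 mm.

60.4 mm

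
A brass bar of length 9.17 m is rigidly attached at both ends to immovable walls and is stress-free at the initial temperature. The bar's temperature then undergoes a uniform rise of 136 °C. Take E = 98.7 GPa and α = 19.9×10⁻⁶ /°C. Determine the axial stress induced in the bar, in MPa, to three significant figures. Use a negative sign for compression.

Free thermal expansion αLΔT = 19.9e-6 · 9170 · 136 = 24.82 mm.
The walls impose strain ε = −(24.82)/9170 = -2.7064e-03; σ = Eε = 98700 · -2.7064e-03 = -267.1 MPa.

-267 MPa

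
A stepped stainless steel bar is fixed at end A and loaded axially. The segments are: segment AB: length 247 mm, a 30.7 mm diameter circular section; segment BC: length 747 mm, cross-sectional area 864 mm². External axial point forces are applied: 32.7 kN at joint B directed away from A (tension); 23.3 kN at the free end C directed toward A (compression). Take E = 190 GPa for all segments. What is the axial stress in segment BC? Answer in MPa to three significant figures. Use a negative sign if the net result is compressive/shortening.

Internal axial forces (sectioning from the free end, tension +): N_BC = -23.3 kN, N_AB = 9.4 kN.
σ_BC = N_BC/A_BC = -23300/864 = -26.97 MPa.

-27.0 MPa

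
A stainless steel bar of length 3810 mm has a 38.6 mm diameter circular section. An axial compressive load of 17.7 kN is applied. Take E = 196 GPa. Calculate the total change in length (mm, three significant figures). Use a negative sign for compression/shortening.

A = 1170 mm².
δ_mech = NL/(AE) = -17700·3810/(1170·196000) = -0.294 mm.

-0.294 mm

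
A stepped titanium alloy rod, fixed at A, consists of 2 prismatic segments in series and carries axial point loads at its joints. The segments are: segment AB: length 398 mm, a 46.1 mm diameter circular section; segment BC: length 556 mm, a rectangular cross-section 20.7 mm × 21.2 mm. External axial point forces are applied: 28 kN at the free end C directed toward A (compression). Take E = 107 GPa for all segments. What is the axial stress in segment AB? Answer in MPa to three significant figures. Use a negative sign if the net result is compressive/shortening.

-16.8 MPa

Internal axial forces (sectioning from the free end, tension +): N_BC = -28 kN, N_AB = -28 kN.
A_AB = 1669 mm².
σ_AB = N_AB/A_AB = -28000/1669 = -16.78 MPa.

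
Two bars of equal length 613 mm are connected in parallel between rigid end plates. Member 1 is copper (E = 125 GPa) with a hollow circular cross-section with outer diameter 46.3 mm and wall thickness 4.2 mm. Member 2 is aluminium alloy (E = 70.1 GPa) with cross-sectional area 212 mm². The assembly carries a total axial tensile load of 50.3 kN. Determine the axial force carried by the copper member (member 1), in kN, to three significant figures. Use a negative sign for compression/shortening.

A_1 = 555.5 mm².
Equal strain + equilibrium ⇒ each member carries load in proportion to AE: A₁E₁ = 69440000 N, A₂E₂ = 14860000 N, ΣAE = 84300000 N.
F₁ = P·A₁E₁/ΣAE = 50300·69440000/84300000 = 41430 N.

41.4 kN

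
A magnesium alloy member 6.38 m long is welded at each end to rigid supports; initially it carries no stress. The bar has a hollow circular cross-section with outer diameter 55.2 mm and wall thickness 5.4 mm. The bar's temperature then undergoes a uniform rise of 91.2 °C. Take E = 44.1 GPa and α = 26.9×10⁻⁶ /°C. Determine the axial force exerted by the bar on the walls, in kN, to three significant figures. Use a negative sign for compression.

Free thermal expansion αLΔT = 26.9e-6 · 6380 · 91.2 = 15.65 mm.
The walls impose strain ε = −(15.65)/6380 = -2.4533e-03; σ = Eε = 44100 · -2.4533e-03 = -108.2 MPa.
Wall reaction R = σ·A = -108.2·844.8 = -91400 N = -91.4 kN.

-91.4 kN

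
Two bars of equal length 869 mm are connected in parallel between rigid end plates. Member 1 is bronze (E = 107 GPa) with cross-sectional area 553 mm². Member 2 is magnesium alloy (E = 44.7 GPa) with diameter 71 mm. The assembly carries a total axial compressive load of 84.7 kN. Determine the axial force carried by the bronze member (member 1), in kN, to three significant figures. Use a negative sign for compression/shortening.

-21.2 kN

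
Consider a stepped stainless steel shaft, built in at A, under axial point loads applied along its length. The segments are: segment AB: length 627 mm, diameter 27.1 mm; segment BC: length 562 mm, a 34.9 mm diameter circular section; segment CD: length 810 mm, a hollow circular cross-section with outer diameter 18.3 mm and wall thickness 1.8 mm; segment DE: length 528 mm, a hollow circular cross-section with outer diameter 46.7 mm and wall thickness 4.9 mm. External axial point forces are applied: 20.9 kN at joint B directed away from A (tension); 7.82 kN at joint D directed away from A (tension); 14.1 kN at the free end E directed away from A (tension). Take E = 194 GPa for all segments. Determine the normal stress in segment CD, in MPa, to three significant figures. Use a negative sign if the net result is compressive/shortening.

Internal axial forces (sectioning from the free end, tension +): N_DE = 14.1 kN, N_CD = 21.92 kN, N_BC = 21.92 kN, N_AB = 42.82 kN.
A_CD = 93.31 mm².
σ_CD = N_CD/A_CD = 21920/93.31 = 234.9 MPa.

235 MPa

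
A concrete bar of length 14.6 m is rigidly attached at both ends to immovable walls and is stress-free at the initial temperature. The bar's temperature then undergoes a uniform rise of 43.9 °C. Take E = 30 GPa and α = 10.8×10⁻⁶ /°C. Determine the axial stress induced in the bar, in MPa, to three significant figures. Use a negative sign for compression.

-14.2 MPa

Free thermal expansion αLΔT = 10.8e-6 · 14600 · 43.9 = 6.922 mm.
The walls impose strain ε = −(6.922)/14600 = -4.7412e-04; σ = Eε = 30000 · -4.7412e-04 = -14.22 MPa.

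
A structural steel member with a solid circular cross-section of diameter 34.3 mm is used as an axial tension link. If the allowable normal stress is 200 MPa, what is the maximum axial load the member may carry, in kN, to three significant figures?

185 kN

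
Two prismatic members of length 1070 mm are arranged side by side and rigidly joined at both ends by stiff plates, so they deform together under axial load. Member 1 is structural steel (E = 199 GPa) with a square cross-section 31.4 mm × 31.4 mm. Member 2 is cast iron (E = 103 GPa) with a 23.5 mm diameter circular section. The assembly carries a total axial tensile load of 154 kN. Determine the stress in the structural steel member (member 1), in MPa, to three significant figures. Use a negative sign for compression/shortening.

127 MPa

A_1 = 986 mm².
A_2 = 433.7 mm².
Equal strain + equilibrium ⇒ each member carries load in proportion to AE: A₁E₁ = 196200000 N, A₂E₂ = 44670000 N, ΣAE = 240900000 N.
σ₁ = P·E₁/ΣAE = 154000·199000/240900000 = 127.2 MPa.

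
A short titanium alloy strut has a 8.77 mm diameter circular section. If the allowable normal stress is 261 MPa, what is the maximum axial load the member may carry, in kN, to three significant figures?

A = 60.41 mm².
P_max = σ_allow · A = 261 · 60.41 = 15770 N = 15.77 kN.

15.8 kN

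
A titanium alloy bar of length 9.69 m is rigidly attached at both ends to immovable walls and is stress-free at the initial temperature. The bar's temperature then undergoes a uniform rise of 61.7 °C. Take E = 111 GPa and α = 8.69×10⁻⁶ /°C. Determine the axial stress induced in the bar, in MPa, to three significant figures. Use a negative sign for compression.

-59.5 MPa

Free thermal expansion αLΔT = 8.69e-6 · 9690 · 61.7 = 5.196 mm.
The walls impose strain ε = −(5.196)/9690 = -5.3617e-04; σ = Eε = 111000 · -5.3617e-04 = -59.52 MPa.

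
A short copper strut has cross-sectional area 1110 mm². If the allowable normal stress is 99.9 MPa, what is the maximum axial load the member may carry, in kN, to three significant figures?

111 kN

P_max = σ_allow · A = 99.9 · 1110 = 110900 N = 110.9 kN.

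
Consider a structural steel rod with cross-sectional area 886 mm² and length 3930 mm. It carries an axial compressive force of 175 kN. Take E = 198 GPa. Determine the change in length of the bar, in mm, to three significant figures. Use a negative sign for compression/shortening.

-3.92 mm

δ_mech = NL/(AE) = -175000·3930/(886·198000) = -3.92 mm.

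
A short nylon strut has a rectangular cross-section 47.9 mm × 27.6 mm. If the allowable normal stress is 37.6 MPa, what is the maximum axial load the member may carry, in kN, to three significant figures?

A = 1322 mm².
P_max = σ_allow · A = 37.6 · 1322 = 49710 N = 49.71 kN.

49.7 kN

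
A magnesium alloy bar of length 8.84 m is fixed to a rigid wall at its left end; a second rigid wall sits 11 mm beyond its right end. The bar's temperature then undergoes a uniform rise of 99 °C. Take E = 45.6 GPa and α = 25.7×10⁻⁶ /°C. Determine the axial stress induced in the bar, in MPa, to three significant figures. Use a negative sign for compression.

-59.3 MPa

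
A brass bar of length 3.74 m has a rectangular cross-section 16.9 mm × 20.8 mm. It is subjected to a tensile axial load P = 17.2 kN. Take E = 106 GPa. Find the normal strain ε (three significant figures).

A = 351.5 mm².
σ = N/A = 48.93 MPa; ε = σ/E = 48.93/106000 = 4.616e-04.

4.62e-04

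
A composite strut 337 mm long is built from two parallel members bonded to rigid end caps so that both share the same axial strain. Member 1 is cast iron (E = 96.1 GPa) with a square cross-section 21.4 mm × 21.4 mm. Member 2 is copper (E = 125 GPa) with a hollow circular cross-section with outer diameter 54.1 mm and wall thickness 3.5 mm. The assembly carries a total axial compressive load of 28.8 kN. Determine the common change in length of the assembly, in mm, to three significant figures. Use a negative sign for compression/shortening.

-0.0855 mm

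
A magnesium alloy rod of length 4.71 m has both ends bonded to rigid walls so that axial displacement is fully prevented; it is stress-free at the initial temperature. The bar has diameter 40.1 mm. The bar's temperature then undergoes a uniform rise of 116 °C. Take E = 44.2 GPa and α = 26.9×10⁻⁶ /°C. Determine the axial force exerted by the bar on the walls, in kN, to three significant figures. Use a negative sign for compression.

-174 kN

Free thermal expansion αLΔT = 26.9e-6 · 4710 · 116 = 14.7 mm.
The walls impose strain ε = −(14.7)/4710 = -3.1204e-03; σ = Eε = 44200 · -3.1204e-03 = -137.9 MPa.
Wall reaction R = σ·A = -137.9·1263 = -174200 N = -174.2 kN.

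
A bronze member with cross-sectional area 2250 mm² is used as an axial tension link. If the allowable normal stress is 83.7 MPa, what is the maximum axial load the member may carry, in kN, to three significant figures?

P_max = σ_allow · A = 83.7 · 2250 = 188300 N = 188.3 kN.

188 kN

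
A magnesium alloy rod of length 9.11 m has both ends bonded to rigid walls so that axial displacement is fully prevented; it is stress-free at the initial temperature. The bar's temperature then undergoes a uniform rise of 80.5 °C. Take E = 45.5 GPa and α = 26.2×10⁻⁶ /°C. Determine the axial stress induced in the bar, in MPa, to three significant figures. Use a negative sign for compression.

Free thermal expansion αLΔT = 26.2e-6 · 9110 · 80.5 = 19.21 mm.
The walls impose strain ε = −(19.21)/9110 = -2.1091e-03; σ = Eε = 45500 · -2.1091e-03 = -95.96 MPa.

-96.0 MPa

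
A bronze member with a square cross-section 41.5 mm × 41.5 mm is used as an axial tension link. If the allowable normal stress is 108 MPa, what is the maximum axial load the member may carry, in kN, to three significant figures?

186 kN

A = 1722 mm².
P_max = σ_allow · A = 108 · 1722 = 186000 N = 186 kN.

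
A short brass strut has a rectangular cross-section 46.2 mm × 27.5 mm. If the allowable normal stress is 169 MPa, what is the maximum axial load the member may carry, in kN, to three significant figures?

A = 1270 mm².
P_max = σ_allow · A = 169 · 1270 = 214700 N = 214.7 kN.

215 kN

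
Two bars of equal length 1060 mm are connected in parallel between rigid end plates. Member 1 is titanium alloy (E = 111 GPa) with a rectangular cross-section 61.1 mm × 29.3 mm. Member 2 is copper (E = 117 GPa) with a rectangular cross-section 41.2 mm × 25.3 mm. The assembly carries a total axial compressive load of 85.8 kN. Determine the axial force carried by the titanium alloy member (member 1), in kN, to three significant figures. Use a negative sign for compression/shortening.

-53.2 kN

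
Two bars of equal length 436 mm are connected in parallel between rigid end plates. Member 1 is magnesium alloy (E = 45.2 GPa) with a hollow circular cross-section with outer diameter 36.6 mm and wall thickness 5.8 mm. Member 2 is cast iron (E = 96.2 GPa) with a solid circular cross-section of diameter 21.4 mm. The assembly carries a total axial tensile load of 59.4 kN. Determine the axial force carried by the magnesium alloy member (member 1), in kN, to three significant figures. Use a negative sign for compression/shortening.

A_1 = 561.2 mm².
A_2 = 359.7 mm².
Equal strain + equilibrium ⇒ each member carries load in proportion to AE: A₁E₁ = 25370000 N, A₂E₂ = 34600000 N, ΣAE = 59970000 N.
F₁ = P·A₁E₁/ΣAE = 59400·25370000/59970000 = 25130 N.

25.1 kN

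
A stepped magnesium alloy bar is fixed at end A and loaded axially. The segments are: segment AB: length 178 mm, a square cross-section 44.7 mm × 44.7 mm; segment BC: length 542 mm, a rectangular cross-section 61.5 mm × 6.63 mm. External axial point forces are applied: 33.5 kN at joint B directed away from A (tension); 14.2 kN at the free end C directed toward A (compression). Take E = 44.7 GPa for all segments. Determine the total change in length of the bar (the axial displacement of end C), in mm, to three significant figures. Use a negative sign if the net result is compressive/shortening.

-0.384 mm

Internal axial forces (sectioning from the free end, tension +): N_BC = -14.2 kN, N_AB = 19.3 kN.
A_AB = 1998 mm².
A_BC = 407.7 mm².
δ_AB = 19300·178/(1998·44700) = 0.03846 mm
δ_BC = -14200·542/(407.7·44700) = -0.4223 mm
δ = Σδ_i = -0.3838 mm.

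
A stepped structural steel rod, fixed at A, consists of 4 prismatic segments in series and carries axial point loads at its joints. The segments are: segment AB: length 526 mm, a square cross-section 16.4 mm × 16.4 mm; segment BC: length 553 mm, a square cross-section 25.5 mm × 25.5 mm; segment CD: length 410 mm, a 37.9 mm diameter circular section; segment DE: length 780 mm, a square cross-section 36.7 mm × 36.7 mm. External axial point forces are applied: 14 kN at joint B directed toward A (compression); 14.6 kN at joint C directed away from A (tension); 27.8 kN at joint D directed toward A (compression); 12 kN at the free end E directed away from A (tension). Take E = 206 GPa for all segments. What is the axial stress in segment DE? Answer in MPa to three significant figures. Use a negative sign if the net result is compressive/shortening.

Internal axial forces (sectioning from the free end, tension +): N_DE = 12 kN, N_CD = -15.8 kN, N_BC = -1.2 kN, N_AB = -15.2 kN.
A_DE = 1347 mm².
σ_DE = N_DE/A_DE = 12000/1347 = 8.909 MPa.

8.91 MPa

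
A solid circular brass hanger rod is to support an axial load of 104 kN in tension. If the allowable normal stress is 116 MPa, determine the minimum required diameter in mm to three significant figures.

Required area A ≥ P/σ_allow = 104000/116 = 896.6 mm².
For a solid circular section, d ≥ √(4A/π) = 33.79 mm.

33.8 mm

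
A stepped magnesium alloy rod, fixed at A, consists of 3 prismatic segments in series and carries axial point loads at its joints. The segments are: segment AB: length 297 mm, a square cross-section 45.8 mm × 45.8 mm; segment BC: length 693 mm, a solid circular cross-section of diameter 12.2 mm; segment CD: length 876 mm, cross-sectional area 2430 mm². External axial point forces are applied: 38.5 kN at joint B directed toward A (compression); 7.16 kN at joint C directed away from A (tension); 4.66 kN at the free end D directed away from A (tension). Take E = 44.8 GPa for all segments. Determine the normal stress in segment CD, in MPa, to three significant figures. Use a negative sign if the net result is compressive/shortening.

Internal axial forces (sectioning from the free end, tension +): N_CD = 4.66 kN, N_BC = 11.82 kN, N_AB = -26.68 kN.
σ_CD = N_CD/A_CD = 4660/2430 = 1.918 MPa.

1.92 MPa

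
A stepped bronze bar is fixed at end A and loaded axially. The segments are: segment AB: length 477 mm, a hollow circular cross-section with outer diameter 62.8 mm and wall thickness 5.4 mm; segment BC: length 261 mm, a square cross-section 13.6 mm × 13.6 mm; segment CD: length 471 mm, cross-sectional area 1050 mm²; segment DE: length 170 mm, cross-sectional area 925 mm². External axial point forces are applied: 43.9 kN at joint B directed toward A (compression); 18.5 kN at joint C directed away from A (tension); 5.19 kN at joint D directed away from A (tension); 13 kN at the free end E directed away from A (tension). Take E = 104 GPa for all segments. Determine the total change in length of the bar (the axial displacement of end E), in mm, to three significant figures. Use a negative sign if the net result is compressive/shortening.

0.565 mm

Internal axial forces (sectioning from the free end, tension +): N_DE = 13 kN, N_CD = 18.19 kN, N_BC = 36.69 kN, N_AB = -7.21 kN.
A_AB = 973.8 mm².
A_BC = 185 mm².
δ_AB = -7210·477/(973.8·104000) = -0.03396 mm
δ_BC = 36690·261/(185·104000) = 0.4978 mm
δ_CD = 18190·471/(1050·104000) = 0.07846 mm
δ_DE = 13000·170/(925·104000) = 0.02297 mm
δ = Σδ_i = 0.5653 mm.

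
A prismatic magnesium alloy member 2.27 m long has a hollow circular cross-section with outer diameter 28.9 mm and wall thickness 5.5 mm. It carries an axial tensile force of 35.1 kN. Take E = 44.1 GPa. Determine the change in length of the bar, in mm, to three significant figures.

4.47 mm

A = 404.3 mm².
δ_mech = NL/(AE) = 35100·2270/(404.3·44100) = 4.469 mm.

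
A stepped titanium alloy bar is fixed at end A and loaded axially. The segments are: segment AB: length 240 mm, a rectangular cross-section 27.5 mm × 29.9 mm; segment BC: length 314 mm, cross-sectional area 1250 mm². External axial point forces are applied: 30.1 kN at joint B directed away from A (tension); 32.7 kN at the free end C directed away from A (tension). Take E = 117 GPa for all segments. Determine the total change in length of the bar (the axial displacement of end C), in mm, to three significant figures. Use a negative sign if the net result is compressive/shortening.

0.227 mm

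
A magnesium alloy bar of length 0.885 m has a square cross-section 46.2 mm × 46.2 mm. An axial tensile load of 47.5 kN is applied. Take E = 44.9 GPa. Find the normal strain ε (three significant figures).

A = 2134 mm².
σ = N/A = 22.25 MPa; ε = σ/E = 22.25/44900 = 4.956e-04.

4.96e-04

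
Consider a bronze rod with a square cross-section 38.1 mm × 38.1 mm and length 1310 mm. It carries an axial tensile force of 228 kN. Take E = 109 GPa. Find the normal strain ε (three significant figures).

A = 1452 mm².
σ = N/A = 157.1 MPa; ε = σ/E = 157.1/109000 = 1.441e-03.

0.00144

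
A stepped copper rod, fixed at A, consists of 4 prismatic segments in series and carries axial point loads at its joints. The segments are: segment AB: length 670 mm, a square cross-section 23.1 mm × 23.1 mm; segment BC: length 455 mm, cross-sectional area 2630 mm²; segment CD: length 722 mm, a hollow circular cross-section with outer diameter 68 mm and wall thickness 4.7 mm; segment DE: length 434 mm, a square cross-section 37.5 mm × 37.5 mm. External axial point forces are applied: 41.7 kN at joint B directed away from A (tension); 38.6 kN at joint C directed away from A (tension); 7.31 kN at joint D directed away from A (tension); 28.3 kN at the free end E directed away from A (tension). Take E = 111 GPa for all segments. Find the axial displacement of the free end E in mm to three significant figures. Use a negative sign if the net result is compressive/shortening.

1.75 mm

Internal axial forces (sectioning from the free end, tension +): N_DE = 28.3 kN, N_CD = 35.61 kN, N_BC = 74.21 kN, N_AB = 115.9 kN.
A_AB = 533.6 mm².
A_CD = 934.7 mm².
A_DE = 1406 mm².
δ_AB = 115900·670/(533.6·111000) = 1.311 mm
δ_BC = 74210·455/(2630·111000) = 0.1157 mm
δ_CD = 35610·722/(934.7·111000) = 0.2478 mm
δ_DE = 28300·434/(1406·111000) = 0.07868 mm
δ = Σδ_i = 1.753 mm.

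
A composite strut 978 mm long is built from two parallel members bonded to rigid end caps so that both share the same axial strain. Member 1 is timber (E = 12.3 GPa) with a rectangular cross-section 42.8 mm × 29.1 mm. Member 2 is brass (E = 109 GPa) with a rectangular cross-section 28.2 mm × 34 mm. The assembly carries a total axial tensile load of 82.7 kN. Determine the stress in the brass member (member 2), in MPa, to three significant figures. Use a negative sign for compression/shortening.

75.2 MPa

A_1 = 1245 mm².
A_2 = 958.8 mm².
Equal strain + equilibrium ⇒ each member carries load in proportion to AE: A₁E₁ = 15320000 N, A₂E₂ = 104500000 N, ΣAE = 119800000 N.
σ₂ = P·E₂/ΣAE = 82700·109000/119800000 = 75.23 MPa.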